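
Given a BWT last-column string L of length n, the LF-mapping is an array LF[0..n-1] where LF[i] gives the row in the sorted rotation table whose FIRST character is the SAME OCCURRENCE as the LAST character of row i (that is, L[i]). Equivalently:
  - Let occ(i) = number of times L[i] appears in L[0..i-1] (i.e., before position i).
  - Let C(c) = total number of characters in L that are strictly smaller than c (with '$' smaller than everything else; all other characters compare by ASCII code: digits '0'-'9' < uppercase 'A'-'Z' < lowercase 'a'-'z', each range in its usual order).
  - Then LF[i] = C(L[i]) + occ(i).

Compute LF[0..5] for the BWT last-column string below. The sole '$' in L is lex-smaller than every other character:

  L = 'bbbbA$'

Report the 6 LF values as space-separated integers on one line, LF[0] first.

Char counts: '$':1, 'A':1, 'b':4
C (first-col start): C('$')=0, C('A')=1, C('b')=2
L[0]='b': occ=0, LF[0]=C('b')+0=2+0=2
L[1]='b': occ=1, LF[1]=C('b')+1=2+1=3
L[2]='b': occ=2, LF[2]=C('b')+2=2+2=4
L[3]='b': occ=3, LF[3]=C('b')+3=2+3=5
L[4]='A': occ=0, LF[4]=C('A')+0=1+0=1
L[5]='$': occ=0, LF[5]=C('$')+0=0+0=0

Answer: 2 3 4 5 1 0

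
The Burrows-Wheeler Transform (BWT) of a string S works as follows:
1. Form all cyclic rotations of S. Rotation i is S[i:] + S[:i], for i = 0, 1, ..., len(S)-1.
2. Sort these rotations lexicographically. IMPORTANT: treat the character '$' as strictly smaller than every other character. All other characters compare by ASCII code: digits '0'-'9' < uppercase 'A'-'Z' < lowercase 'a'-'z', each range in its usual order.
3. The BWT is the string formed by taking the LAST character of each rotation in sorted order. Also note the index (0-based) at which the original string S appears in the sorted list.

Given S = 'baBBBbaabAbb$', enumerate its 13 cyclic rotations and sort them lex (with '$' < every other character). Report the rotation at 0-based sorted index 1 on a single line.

All 13 rotations (rotation i = S[i:]+S[:i]):
  rot[0] = baBBBbaabAbb$
  rot[1] = aBBBbaabAbb$b
  rot[2] = BBBbaabAbb$ba
  rot[3] = BBbaabAbb$baB
  rot[4] = BbaabAbb$baBB
  rot[5] = baabAbb$baBBB
  rot[6] = aabAbb$baBBBb
  rot[7] = abAbb$baBBBba
  rot[8] = bAbb$baBBBbaa
  rot[9] = Abb$baBBBbaab
  rot[10] = bb$baBBBbaabA
  rot[11] = b$baBBBbaabAb
  rot[12] = $baBBBbaabAbb
Sorted (with $ < everything):
  sorted[0] = $baBBBbaabAbb
  sorted[1] = Abb$baBBBbaab
  sorted[2] = BBBbaabAbb$ba
  sorted[3] = BBbaabAbb$baB
  sorted[4] = BbaabAbb$baBB
  sorted[5] = aBBBbaabAbb$b
  sorted[6] = aabAbb$baBBBb
  sorted[7] = abAbb$baBBBba
  sorted[8] = b$baBBBbaabAb
  sorted[9] = bAbb$baBBBbaa
  sorted[10] = baBBBbaabAbb$
  sorted[11] = baabAbb$baBBB
  sorted[12] = bb$baBBBbaabA
sorted[1] = Abb$baBBBbaab

Answer: Abb$baBBBbaab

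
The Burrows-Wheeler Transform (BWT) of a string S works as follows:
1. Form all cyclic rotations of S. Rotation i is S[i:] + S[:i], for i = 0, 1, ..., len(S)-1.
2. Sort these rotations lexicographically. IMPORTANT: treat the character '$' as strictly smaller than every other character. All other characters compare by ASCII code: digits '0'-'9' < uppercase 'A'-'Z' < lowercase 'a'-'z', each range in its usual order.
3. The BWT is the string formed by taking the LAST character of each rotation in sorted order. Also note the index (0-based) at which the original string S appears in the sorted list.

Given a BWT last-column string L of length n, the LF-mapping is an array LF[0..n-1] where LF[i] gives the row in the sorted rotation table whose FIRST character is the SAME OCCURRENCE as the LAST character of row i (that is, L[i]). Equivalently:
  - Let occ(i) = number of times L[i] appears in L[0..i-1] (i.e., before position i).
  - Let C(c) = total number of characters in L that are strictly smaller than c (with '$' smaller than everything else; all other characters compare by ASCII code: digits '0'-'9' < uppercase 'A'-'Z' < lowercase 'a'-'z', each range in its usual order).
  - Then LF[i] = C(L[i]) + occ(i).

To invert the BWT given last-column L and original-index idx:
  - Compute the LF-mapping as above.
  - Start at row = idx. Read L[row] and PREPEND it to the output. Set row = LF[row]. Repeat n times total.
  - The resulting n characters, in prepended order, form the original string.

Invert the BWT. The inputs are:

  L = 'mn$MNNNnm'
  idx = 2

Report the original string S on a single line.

LF mapping: 5 7 0 1 2 3 4 8 6
Walk LF starting at row 2, prepending L[row]:
  step 1: row=2, L[2]='$', prepend. Next row=LF[2]=0
  step 2: row=0, L[0]='m', prepend. Next row=LF[0]=5
  step 3: row=5, L[5]='N', prepend. Next row=LF[5]=3
  step 4: row=3, L[3]='M', prepend. Next row=LF[3]=1
  step 5: row=1, L[1]='n', prepend. Next row=LF[1]=7
  step 6: row=7, L[7]='n', prepend. Next row=LF[7]=8
  step 7: row=8, L[8]='m', prepend. Next row=LF[8]=6
  step 8: row=6, L[6]='N', prepend. Next row=LF[6]=4
  step 9: row=4, L[4]='N', prepend. Next row=LF[4]=2
Reversed output: NNmnnMNm$

Answer: NNmnnMNm$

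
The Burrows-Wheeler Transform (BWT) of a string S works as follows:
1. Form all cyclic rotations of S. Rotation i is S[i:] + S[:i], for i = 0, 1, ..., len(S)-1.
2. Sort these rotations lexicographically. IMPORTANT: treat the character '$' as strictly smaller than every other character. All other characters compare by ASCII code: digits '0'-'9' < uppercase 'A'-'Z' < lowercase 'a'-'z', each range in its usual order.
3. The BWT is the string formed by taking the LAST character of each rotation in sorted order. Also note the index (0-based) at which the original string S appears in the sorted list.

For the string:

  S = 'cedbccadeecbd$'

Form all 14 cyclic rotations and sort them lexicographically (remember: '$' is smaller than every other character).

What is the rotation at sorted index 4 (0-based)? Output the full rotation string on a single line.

Answer: cadeecbd$cedbc

Derivation:
All 14 rotations (rotation i = S[i:]+S[:i]):
  rot[0] = cedbccadeecbd$
  rot[1] = edbccadeecbd$c
  rot[2] = dbccadeecbd$ce
  rot[3] = bccadeecbd$ced
  rot[4] = ccadeecbd$cedb
  rot[5] = cadeecbd$cedbc
  rot[6] = adeecbd$cedbcc
  rot[7] = deecbd$cedbcca
  rot[8] = eecbd$cedbccad
  rot[9] = ecbd$cedbccade
  rot[10] = cbd$cedbccadee
  rot[11] = bd$cedbccadeec
  rot[12] = d$cedbccadeecb
  rot[13] = $cedbccadeecbd
Sorted (with $ < everything):
  sorted[0] = $cedbccadeecbd
  sorted[1] = adeecbd$cedbcc
  sorted[2] = bccadeecbd$ced
  sorted[3] = bd$cedbccadeec
  sorted[4] = cadeecbd$cedbc
  sorted[5] = cbd$cedbccadee
  sorted[6] = ccadeecbd$cedb
  sorted[7] = cedbccadeecbd$
  sorted[8] = d$cedbccadeecb
  sorted[9] = dbccadeecbd$ce
  sorted[10] = deecbd$cedbcca
  sorted[11] = ecbd$cedbccade
  sorted[12] = edbccadeecbd$c
  sorted[13] = eecbd$cedbccad
sorted[4] = cadeecbd$cedbc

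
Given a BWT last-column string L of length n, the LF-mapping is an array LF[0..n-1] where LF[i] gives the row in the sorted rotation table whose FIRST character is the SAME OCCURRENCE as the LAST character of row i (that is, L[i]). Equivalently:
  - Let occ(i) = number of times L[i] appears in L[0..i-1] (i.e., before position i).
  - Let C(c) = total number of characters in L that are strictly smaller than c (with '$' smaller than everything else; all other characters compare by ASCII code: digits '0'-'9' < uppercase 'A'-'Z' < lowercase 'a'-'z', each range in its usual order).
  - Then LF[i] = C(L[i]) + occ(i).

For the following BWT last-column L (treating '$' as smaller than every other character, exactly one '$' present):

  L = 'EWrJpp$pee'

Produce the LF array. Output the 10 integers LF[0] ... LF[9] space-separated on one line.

Answer: 1 3 9 2 6 7 0 8 4 5

Derivation:
Char counts: '$':1, 'E':1, 'J':1, 'W':1, 'e':2, 'p':3, 'r':1
C (first-col start): C('$')=0, C('E')=1, C('J')=2, C('W')=3, C('e')=4, C('p')=6, C('r')=9
L[0]='E': occ=0, LF[0]=C('E')+0=1+0=1
L[1]='W': occ=0, LF[1]=C('W')+0=3+0=3
L[2]='r': occ=0, LF[2]=C('r')+0=9+0=9
L[3]='J': occ=0, LF[3]=C('J')+0=2+0=2
L[4]='p': occ=0, LF[4]=C('p')+0=6+0=6
L[5]='p': occ=1, LF[5]=C('p')+1=6+1=7
L[6]='$': occ=0, LF[6]=C('$')+0=0+0=0
L[7]='p': occ=2, LF[7]=C('p')+2=6+2=8
L[8]='e': occ=0, LF[8]=C('e')+0=4+0=4
L[9]='e': occ=1, LF[9]=C('e')+1=4+1=5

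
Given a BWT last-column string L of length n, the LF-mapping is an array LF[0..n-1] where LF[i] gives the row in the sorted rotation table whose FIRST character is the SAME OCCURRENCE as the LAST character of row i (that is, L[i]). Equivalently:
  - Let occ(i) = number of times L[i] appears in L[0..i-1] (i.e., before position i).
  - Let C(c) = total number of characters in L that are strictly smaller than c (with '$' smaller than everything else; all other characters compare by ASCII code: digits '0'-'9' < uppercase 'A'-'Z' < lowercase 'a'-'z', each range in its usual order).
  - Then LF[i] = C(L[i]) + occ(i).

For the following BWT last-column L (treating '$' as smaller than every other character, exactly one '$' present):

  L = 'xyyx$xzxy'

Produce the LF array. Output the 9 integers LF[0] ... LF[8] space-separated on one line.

Char counts: '$':1, 'x':4, 'y':3, 'z':1
C (first-col start): C('$')=0, C('x')=1, C('y')=5, C('z')=8
L[0]='x': occ=0, LF[0]=C('x')+0=1+0=1
L[1]='y': occ=0, LF[1]=C('y')+0=5+0=5
L[2]='y': occ=1, LF[2]=C('y')+1=5+1=6
L[3]='x': occ=1, LF[3]=C('x')+1=1+1=2
L[4]='$': occ=0, LF[4]=C('$')+0=0+0=0
L[5]='x': occ=2, LF[5]=C('x')+2=1+2=3
L[6]='z': occ=0, LF[6]=C('z')+0=8+0=8
L[7]='x': occ=3, LF[7]=C('x')+3=1+3=4
L[8]='y': occ=2, LF[8]=C('y')+2=5+2=7

Answer: 1 5 6 2 0 3 8 4 7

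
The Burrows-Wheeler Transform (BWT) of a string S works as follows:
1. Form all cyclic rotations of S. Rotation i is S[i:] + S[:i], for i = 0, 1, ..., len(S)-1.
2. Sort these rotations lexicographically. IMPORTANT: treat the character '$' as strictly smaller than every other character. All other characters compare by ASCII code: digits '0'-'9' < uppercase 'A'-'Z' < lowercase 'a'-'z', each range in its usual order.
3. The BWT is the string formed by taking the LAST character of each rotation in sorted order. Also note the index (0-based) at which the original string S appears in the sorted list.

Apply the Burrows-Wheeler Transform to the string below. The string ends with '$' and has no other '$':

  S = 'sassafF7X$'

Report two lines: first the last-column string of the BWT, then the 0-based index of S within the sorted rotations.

All 10 rotations (rotation i = S[i:]+S[:i]):
  rot[0] = sassafF7X$
  rot[1] = assafF7X$s
  rot[2] = ssafF7X$sa
  rot[3] = safF7X$sas
  rot[4] = afF7X$sass
  rot[5] = fF7X$sassa
  rot[6] = F7X$sassaf
  rot[7] = 7X$sassafF
  rot[8] = X$sassafF7
  rot[9] = $sassafF7X
Sorted (with $ < everything):
  sorted[0] = $sassafF7X  (last char: 'X')
  sorted[1] = 7X$sassafF  (last char: 'F')
  sorted[2] = F7X$sassaf  (last char: 'f')
  sorted[3] = X$sassafF7  (last char: '7')
  sorted[4] = afF7X$sass  (last char: 's')
  sorted[5] = assafF7X$s  (last char: 's')
  sorted[6] = fF7X$sassa  (last char: 'a')
  sorted[7] = safF7X$sas  (last char: 's')
  sorted[8] = sassafF7X$  (last char: '$')
  sorted[9] = ssafF7X$sa  (last char: 'a')
Last column: XFf7ssas$a
Original string S is at sorted index 8

Answer: XFf7ssas$a
8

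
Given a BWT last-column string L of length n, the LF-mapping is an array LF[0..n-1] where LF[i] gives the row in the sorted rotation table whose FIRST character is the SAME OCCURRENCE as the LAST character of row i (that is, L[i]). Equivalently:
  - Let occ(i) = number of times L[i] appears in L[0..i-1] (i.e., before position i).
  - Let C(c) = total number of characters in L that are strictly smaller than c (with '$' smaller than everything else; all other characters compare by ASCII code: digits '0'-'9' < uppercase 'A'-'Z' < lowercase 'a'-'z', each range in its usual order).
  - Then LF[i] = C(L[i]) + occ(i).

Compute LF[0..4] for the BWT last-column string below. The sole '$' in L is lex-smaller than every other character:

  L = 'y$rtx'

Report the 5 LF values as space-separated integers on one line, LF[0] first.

Char counts: '$':1, 'r':1, 't':1, 'x':1, 'y':1
C (first-col start): C('$')=0, C('r')=1, C('t')=2, C('x')=3, C('y')=4
L[0]='y': occ=0, LF[0]=C('y')+0=4+0=4
L[1]='$': occ=0, LF[1]=C('$')+0=0+0=0
L[2]='r': occ=0, LF[2]=C('r')+0=1+0=1
L[3]='t': occ=0, LF[3]=C('t')+0=2+0=2
L[4]='x': occ=0, LF[4]=C('x')+0=3+0=3

Answer: 4 0 1 2 3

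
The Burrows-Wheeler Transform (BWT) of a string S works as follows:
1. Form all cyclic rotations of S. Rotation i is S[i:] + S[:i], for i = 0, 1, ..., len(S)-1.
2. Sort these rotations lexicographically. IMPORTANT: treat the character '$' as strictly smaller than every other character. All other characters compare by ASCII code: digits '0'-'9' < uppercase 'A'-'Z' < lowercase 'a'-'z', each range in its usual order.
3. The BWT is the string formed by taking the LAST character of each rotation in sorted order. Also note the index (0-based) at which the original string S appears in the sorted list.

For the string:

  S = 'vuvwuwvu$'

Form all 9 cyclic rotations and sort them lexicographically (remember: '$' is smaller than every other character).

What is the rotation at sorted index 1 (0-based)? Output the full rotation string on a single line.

All 9 rotations (rotation i = S[i:]+S[:i]):
  rot[0] = vuvwuwvu$
  rot[1] = uvwuwvu$v
  rot[2] = vwuwvu$vu
  rot[3] = wuwvu$vuv
  rot[4] = uwvu$vuvw
  rot[5] = wvu$vuvwu
  rot[6] = vu$vuvwuw
  rot[7] = u$vuvwuwv
  rot[8] = $vuvwuwvu
Sorted (with $ < everything):
  sorted[0] = $vuvwuwvu
  sorted[1] = u$vuvwuwv
  sorted[2] = uvwuwvu$v
  sorted[3] = uwvu$vuvw
  sorted[4] = vu$vuvwuw
  sorted[5] = vuvwuwvu$
  sorted[6] = vwuwvu$vu
  sorted[7] = wuwvu$vuv
  sorted[8] = wvu$vuvwu
sorted[1] = u$vuvwuwv

Answer: u$vuvwuwv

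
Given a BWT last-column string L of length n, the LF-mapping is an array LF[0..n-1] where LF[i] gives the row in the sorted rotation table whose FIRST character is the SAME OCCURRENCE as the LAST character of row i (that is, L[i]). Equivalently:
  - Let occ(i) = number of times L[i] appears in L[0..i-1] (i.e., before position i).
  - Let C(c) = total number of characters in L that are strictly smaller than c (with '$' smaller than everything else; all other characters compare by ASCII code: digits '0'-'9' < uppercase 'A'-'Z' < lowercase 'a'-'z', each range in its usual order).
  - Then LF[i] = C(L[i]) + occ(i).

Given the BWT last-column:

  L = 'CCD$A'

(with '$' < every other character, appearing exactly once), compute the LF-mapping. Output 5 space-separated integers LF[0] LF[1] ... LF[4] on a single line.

Char counts: '$':1, 'A':1, 'C':2, 'D':1
C (first-col start): C('$')=0, C('A')=1, C('C')=2, C('D')=4
L[0]='C': occ=0, LF[0]=C('C')+0=2+0=2
L[1]='C': occ=1, LF[1]=C('C')+1=2+1=3
L[2]='D': occ=0, LF[2]=C('D')+0=4+0=4
L[3]='$': occ=0, LF[3]=C('$')+0=0+0=0
L[4]='A': occ=0, LF[4]=C('A')+0=1+0=1

Answer: 2 3 4 0 1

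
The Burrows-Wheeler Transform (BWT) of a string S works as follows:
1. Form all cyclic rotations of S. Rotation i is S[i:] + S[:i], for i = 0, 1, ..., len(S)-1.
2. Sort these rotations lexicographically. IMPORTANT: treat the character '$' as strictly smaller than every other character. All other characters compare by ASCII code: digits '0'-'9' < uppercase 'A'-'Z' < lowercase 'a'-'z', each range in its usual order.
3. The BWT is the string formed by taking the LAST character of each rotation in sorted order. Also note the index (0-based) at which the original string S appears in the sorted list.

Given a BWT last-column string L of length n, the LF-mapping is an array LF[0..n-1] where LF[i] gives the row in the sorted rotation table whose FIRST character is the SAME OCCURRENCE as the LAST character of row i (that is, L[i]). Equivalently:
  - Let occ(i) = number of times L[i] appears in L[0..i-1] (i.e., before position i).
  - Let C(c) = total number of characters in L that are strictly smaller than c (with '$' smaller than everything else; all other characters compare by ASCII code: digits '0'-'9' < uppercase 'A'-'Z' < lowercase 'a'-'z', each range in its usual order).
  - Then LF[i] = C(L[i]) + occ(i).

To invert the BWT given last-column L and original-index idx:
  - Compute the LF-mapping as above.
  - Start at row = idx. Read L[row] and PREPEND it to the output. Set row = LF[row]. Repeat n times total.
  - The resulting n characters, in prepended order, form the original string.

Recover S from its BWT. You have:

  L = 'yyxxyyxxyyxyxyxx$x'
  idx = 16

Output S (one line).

LF mapping: 10 11 1 2 12 13 3 4 14 15 5 16 6 17 7 8 0 9
Walk LF starting at row 16, prepending L[row]:
  step 1: row=16, L[16]='$', prepend. Next row=LF[16]=0
  step 2: row=0, L[0]='y', prepend. Next row=LF[0]=10
  step 3: row=10, L[10]='x', prepend. Next row=LF[10]=5
  step 4: row=5, L[5]='y', prepend. Next row=LF[5]=13
  step 5: row=13, L[13]='y', prepend. Next row=LF[13]=17
  step 6: row=17, L[17]='x', prepend. Next row=LF[17]=9
  step 7: row=9, L[9]='y', prepend. Next row=LF[9]=15
  step 8: row=15, L[15]='x', prepend. Next row=LF[15]=8
  step 9: row=8, L[8]='y', prepend. Next row=LF[8]=14
  step 10: row=14, L[14]='x', prepend. Next row=LF[14]=7
  step 11: row=7, L[7]='x', prepend. Next row=LF[7]=4
  step 12: row=4, L[4]='y', prepend. Next row=LF[4]=12
  step 13: row=12, L[12]='x', prepend. Next row=LF[12]=6
  step 14: row=6, L[6]='x', prepend. Next row=LF[6]=3
  step 15: row=3, L[3]='x', prepend. Next row=LF[3]=2
  step 16: row=2, L[2]='x', prepend. Next row=LF[2]=1
  step 17: row=1, L[1]='y', prepend. Next row=LF[1]=11
  step 18: row=11, L[11]='y', prepend. Next row=LF[11]=16
Reversed output: yyxxxxyxxyxyxyyxy$

Answer: yyxxxxyxxyxyxyyxy$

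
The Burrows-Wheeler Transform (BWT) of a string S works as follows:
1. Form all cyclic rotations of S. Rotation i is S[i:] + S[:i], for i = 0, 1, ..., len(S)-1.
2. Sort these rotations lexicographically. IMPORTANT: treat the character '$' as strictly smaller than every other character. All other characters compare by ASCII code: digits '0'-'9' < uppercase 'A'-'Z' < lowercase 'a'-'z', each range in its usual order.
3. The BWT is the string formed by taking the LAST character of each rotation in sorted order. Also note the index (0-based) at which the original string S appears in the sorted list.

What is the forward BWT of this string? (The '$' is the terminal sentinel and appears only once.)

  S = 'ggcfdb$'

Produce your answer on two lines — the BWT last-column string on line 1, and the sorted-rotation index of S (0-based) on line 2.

Answer: bdgfcg$
6

Derivation:
All 7 rotations (rotation i = S[i:]+S[:i]):
  rot[0] = ggcfdb$
  rot[1] = gcfdb$g
  rot[2] = cfdb$gg
  rot[3] = fdb$ggc
  rot[4] = db$ggcf
  rot[5] = b$ggcfd
  rot[6] = $ggcfdb
Sorted (with $ < everything):
  sorted[0] = $ggcfdb  (last char: 'b')
  sorted[1] = b$ggcfd  (last char: 'd')
  sorted[2] = cfdb$gg  (last char: 'g')
  sorted[3] = db$ggcf  (last char: 'f')
  sorted[4] = fdb$ggc  (last char: 'c')
  sorted[5] = gcfdb$g  (last char: 'g')
  sorted[6] = ggcfdb$  (last char: '$')
Last column: bdgfcg$
Original string S is at sorted index 6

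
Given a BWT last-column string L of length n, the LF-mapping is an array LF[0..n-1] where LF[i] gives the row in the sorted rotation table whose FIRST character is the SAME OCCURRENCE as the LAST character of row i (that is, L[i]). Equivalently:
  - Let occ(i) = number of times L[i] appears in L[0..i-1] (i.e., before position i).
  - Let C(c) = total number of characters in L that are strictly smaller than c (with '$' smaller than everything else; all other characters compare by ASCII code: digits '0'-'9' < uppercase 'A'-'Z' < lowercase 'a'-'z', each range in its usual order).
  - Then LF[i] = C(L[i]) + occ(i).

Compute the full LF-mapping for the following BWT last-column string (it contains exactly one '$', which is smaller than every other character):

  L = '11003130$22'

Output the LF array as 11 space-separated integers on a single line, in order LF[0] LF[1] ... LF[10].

Answer: 4 5 1 2 9 6 10 3 0 7 8

Derivation:
Char counts: '$':1, '0':3, '1':3, '2':2, '3':2
C (first-col start): C('$')=0, C('0')=1, C('1')=4, C('2')=7, C('3')=9
L[0]='1': occ=0, LF[0]=C('1')+0=4+0=4
L[1]='1': occ=1, LF[1]=C('1')+1=4+1=5
L[2]='0': occ=0, LF[2]=C('0')+0=1+0=1
L[3]='0': occ=1, LF[3]=C('0')+1=1+1=2
L[4]='3': occ=0, LF[4]=C('3')+0=9+0=9
L[5]='1': occ=2, LF[5]=C('1')+2=4+2=6
L[6]='3': occ=1, LF[6]=C('3')+1=9+1=10
L[7]='0': occ=2, LF[7]=C('0')+2=1+2=3
L[8]='$': occ=0, LF[8]=C('$')+0=0+0=0
L[9]='2': occ=0, LF[9]=C('2')+0=7+0=7
L[10]='2': occ=1, LF[10]=C('2')+1=7+1=8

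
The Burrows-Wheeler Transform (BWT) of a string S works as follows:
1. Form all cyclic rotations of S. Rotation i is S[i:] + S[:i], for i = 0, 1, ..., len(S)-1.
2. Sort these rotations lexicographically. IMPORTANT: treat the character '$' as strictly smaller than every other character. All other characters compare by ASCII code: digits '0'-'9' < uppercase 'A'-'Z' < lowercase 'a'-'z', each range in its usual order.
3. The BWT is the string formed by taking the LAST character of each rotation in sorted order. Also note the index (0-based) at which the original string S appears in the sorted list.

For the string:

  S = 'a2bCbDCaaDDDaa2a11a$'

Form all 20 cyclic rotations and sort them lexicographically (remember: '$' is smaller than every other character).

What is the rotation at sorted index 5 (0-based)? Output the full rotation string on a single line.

Answer: CaaDDDaa2a11a$a2bCbD

Derivation:
All 20 rotations (rotation i = S[i:]+S[:i]):
  rot[0] = a2bCbDCaaDDDaa2a11a$
  rot[1] = 2bCbDCaaDDDaa2a11a$a
  rot[2] = bCbDCaaDDDaa2a11a$a2
  rot[3] = CbDCaaDDDaa2a11a$a2b
  rot[4] = bDCaaDDDaa2a11a$a2bC
  rot[5] = DCaaDDDaa2a11a$a2bCb
  rot[6] = CaaDDDaa2a11a$a2bCbD
  rot[7] = aaDDDaa2a11a$a2bCbDC
  rot[8] = aDDDaa2a11a$a2bCbDCa
  rot[9] = DDDaa2a11a$a2bCbDCaa
  rot[10] = DDaa2a11a$a2bCbDCaaD
  rot[11] = Daa2a11a$a2bCbDCaaDD
  rot[12] = aa2a11a$a2bCbDCaaDDD
  rot[13] = a2a11a$a2bCbDCaaDDDa
  rot[14] = 2a11a$a2bCbDCaaDDDaa
  rot[15] = a11a$a2bCbDCaaDDDaa2
  rot[16] = 11a$a2bCbDCaaDDDaa2a
  rot[17] = 1a$a2bCbDCaaDDDaa2a1
  rot[18] = a$a2bCbDCaaDDDaa2a11
  rot[19] = $a2bCbDCaaDDDaa2a11a
Sorted (with $ < everything):
  sorted[0] = $a2bCbDCaaDDDaa2a11a
  sorted[1] = 11a$a2bCbDCaaDDDaa2a
  sorted[2] = 1a$a2bCbDCaaDDDaa2a1
  sorted[3] = 2a11a$a2bCbDCaaDDDaa
  sorted[4] = 2bCbDCaaDDDaa2a11a$a
  sorted[5] = CaaDDDaa2a11a$a2bCbD
  sorted[6] = CbDCaaDDDaa2a11a$a2b
  sorted[7] = DCaaDDDaa2a11a$a2bCb
  sorted[8] = DDDaa2a11a$a2bCbDCaa
  sorted[9] = DDaa2a11a$a2bCbDCaaD
  sorted[10] = Daa2a11a$a2bCbDCaaDD
  sorted[11] = a$a2bCbDCaaDDDaa2a11
  sorted[12] = a11a$a2bCbDCaaDDDaa2
  sorted[13] = a2a11a$a2bCbDCaaDDDa
  sorted[14] = a2bCbDCaaDDDaa2a11a$
  sorted[15] = aDDDaa2a11a$a2bCbDCa
  sorted[16] = aa2a11a$a2bCbDCaaDDD
  sorted[17] = aaDDDaa2a11a$a2bCbDC
  sorted[18] = bCbDCaaDDDaa2a11a$a2
  sorted[19] = bDCaaDDDaa2a11a$a2bC
sorted[5] = CaaDDDaa2a11a$a2bCbD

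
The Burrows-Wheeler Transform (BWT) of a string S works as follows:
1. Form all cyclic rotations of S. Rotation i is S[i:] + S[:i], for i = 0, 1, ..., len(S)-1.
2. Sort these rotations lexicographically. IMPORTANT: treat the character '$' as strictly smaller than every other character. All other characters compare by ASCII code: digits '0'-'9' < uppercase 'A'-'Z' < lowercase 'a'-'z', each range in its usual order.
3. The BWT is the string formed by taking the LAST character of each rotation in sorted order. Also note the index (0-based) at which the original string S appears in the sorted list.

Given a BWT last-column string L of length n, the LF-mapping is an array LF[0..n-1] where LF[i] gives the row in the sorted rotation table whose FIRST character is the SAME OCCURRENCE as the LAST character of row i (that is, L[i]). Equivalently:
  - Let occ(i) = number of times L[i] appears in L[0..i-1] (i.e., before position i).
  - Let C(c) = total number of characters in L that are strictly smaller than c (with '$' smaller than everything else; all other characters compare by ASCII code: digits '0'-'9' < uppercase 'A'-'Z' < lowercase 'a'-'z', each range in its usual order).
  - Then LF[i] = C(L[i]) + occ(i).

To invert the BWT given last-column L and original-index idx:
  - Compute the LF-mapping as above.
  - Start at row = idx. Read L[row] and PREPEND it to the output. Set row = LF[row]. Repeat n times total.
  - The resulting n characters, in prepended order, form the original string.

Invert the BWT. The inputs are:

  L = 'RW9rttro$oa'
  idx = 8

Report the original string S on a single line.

Answer: rotatorW9R$

Derivation:
LF mapping: 2 3 1 7 9 10 8 5 0 6 4
Walk LF starting at row 8, prepending L[row]:
  step 1: row=8, L[8]='$', prepend. Next row=LF[8]=0
  step 2: row=0, L[0]='R', prepend. Next row=LF[0]=2
  step 3: row=2, L[2]='9', prepend. Next row=LF[2]=1
  step 4: row=1, L[1]='W', prepend. Next row=LF[1]=3
  step 5: row=3, L[3]='r', prepend. Next row=LF[3]=7
  step 6: row=7, L[7]='o', prepend. Next row=LF[7]=5
  step 7: row=5, L[5]='t', prepend. Next row=LF[5]=10
  step 8: row=10, L[10]='a', prepend. Next row=LF[10]=4
  step 9: row=4, L[4]='t', prepend. Next row=LF[4]=9
  step 10: row=9, L[9]='o', prepend. Next row=LF[9]=6
  step 11: row=6, L[6]='r', prepend. Next row=LF[6]=8
Reversed output: rotatorW9R$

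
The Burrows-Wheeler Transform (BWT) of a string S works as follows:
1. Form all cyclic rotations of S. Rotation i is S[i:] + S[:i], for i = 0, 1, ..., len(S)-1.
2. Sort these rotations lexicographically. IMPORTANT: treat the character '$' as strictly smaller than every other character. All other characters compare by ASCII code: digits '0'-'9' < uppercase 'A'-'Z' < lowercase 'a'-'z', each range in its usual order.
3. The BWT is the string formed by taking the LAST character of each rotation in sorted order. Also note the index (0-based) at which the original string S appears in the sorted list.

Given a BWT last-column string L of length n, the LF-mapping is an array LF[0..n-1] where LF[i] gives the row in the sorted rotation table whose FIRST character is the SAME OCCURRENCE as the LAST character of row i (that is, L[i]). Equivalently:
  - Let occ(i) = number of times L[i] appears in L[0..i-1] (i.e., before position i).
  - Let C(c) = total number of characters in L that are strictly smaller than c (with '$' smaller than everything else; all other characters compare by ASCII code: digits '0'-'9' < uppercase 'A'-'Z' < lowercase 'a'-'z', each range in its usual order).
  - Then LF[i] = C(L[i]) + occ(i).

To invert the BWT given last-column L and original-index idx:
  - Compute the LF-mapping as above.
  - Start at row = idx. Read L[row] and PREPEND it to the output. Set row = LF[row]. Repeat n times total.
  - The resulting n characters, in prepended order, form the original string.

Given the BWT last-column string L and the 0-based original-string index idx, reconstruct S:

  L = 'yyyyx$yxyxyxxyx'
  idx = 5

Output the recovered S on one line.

LF mapping: 7 8 9 10 1 0 11 2 12 3 13 4 5 14 6
Walk LF starting at row 5, prepending L[row]:
  step 1: row=5, L[5]='$', prepend. Next row=LF[5]=0
  step 2: row=0, L[0]='y', prepend. Next row=LF[0]=7
  step 3: row=7, L[7]='x', prepend. Next row=LF[7]=2
  step 4: row=2, L[2]='y', prepend. Next row=LF[2]=9
  step 5: row=9, L[9]='x', prepend. Next row=LF[9]=3
  step 6: row=3, L[3]='y', prepend. Next row=LF[3]=10
  step 7: row=10, L[10]='y', prepend. Next row=LF[10]=13
  step 8: row=13, L[13]='y', prepend. Next row=LF[13]=14
  step 9: row=14, L[14]='x', prepend. Next row=LF[14]=6
  step 10: row=6, L[6]='y', prepend. Next row=LF[6]=11
  step 11: row=11, L[11]='x', prepend. Next row=LF[11]=4
  step 12: row=4, L[4]='x', prepend. Next row=LF[4]=1
  step 13: row=1, L[1]='y', prepend. Next row=LF[1]=8
  step 14: row=8, L[8]='y', prepend. Next row=LF[8]=12
  step 15: row=12, L[12]='x', prepend. Next row=LF[12]=5
Reversed output: xyyxxyxyyyxyxy$

Answer: xyyxxyxyyyxyxy$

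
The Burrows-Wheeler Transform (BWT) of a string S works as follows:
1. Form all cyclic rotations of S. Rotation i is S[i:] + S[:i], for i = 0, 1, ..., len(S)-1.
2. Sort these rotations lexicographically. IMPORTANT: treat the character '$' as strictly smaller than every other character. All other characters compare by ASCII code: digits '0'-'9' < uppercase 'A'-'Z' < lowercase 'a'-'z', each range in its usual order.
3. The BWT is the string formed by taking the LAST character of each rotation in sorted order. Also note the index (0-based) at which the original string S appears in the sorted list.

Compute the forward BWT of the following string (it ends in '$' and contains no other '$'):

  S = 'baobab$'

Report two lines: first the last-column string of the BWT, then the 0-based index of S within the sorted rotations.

All 7 rotations (rotation i = S[i:]+S[:i]):
  rot[0] = baobab$
  rot[1] = aobab$b
  rot[2] = obab$ba
  rot[3] = bab$bao
  rot[4] = ab$baob
  rot[5] = b$baoba
  rot[6] = $baobab
Sorted (with $ < everything):
  sorted[0] = $baobab  (last char: 'b')
  sorted[1] = ab$baob  (last char: 'b')
  sorted[2] = aobab$b  (last char: 'b')
  sorted[3] = b$baoba  (last char: 'a')
  sorted[4] = bab$bao  (last char: 'o')
  sorted[5] = baobab$  (last char: '$')
  sorted[6] = obab$ba  (last char: 'a')
Last column: bbbao$a
Original string S is at sorted index 5

Answer: bbbao$a
5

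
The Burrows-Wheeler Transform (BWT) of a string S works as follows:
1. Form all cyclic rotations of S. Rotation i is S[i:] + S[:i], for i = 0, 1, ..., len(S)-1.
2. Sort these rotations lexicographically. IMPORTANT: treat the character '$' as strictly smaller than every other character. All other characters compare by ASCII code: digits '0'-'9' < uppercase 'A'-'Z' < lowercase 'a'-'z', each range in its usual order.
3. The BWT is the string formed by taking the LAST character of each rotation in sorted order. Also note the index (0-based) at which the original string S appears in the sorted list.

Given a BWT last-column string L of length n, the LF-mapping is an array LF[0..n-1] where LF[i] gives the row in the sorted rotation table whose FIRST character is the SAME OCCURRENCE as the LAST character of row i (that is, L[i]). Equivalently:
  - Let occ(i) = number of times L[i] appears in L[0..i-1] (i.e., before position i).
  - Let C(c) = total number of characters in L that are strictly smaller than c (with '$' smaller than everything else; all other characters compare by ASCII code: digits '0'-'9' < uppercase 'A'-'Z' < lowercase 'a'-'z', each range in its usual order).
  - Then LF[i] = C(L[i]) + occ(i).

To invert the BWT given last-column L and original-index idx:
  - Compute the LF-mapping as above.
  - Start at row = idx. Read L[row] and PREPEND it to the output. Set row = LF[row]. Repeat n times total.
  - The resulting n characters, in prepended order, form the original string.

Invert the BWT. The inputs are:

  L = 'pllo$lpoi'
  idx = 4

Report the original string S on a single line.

LF mapping: 7 2 3 5 0 4 8 6 1
Walk LF starting at row 4, prepending L[row]:
  step 1: row=4, L[4]='$', prepend. Next row=LF[4]=0
  step 2: row=0, L[0]='p', prepend. Next row=LF[0]=7
  step 3: row=7, L[7]='o', prepend. Next row=LF[7]=6
  step 4: row=6, L[6]='p', prepend. Next row=LF[6]=8
  step 5: row=8, L[8]='i', prepend. Next row=LF[8]=1
  step 6: row=1, L[1]='l', prepend. Next row=LF[1]=2
  step 7: row=2, L[2]='l', prepend. Next row=LF[2]=3
  step 8: row=3, L[3]='o', prepend. Next row=LF[3]=5
  step 9: row=5, L[5]='l', prepend. Next row=LF[5]=4
Reversed output: lollipop$

Answer: lollipop$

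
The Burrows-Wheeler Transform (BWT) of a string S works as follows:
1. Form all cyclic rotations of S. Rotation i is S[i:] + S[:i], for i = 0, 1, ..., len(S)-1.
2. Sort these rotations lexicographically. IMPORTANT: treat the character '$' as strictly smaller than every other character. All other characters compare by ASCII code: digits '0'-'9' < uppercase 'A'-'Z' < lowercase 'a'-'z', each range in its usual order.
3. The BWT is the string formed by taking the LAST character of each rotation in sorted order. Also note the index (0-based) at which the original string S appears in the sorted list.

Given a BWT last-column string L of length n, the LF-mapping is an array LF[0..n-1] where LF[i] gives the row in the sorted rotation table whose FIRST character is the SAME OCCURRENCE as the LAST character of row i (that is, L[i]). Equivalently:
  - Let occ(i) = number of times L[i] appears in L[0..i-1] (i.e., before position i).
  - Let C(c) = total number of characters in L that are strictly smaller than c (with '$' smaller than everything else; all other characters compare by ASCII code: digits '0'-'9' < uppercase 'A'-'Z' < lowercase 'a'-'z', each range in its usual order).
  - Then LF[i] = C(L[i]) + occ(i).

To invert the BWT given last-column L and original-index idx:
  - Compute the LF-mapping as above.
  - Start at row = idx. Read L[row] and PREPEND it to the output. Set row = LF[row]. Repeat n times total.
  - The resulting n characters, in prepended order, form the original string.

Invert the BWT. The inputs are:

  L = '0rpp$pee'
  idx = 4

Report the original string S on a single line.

LF mapping: 1 7 4 5 0 6 2 3
Walk LF starting at row 4, prepending L[row]:
  step 1: row=4, L[4]='$', prepend. Next row=LF[4]=0
  step 2: row=0, L[0]='0', prepend. Next row=LF[0]=1
  step 3: row=1, L[1]='r', prepend. Next row=LF[1]=7
  step 4: row=7, L[7]='e', prepend. Next row=LF[7]=3
  step 5: row=3, L[3]='p', prepend. Next row=LF[3]=5
  step 6: row=5, L[5]='p', prepend. Next row=LF[5]=6
  step 7: row=6, L[6]='e', prepend. Next row=LF[6]=2
  step 8: row=2, L[2]='p', prepend. Next row=LF[2]=4
Reversed output: pepper0$

Answer: pepper0$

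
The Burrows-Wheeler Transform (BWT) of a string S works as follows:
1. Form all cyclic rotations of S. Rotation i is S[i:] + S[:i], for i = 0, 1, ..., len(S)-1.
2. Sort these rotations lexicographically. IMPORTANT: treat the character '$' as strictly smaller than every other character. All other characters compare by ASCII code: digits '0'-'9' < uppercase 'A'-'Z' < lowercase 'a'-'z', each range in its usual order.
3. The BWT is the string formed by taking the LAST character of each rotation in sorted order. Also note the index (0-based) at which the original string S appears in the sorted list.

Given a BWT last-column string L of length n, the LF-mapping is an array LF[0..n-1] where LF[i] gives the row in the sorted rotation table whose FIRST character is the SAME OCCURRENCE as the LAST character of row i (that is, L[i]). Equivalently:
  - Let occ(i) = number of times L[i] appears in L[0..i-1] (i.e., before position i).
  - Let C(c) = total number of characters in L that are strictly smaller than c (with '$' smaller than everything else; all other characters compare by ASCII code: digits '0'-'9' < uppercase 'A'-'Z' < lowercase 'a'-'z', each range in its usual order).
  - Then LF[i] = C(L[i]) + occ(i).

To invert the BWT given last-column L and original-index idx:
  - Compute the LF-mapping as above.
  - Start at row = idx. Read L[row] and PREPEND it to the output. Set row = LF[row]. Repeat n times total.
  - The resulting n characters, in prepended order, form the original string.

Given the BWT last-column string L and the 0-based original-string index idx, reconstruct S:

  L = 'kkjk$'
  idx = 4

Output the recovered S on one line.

LF mapping: 2 3 1 4 0
Walk LF starting at row 4, prepending L[row]:
  step 1: row=4, L[4]='$', prepend. Next row=LF[4]=0
  step 2: row=0, L[0]='k', prepend. Next row=LF[0]=2
  step 3: row=2, L[2]='j', prepend. Next row=LF[2]=1
  step 4: row=1, L[1]='k', prepend. Next row=LF[1]=3
  step 5: row=3, L[3]='k', prepend. Next row=LF[3]=4
Reversed output: kkjk$

Answer: kkjk$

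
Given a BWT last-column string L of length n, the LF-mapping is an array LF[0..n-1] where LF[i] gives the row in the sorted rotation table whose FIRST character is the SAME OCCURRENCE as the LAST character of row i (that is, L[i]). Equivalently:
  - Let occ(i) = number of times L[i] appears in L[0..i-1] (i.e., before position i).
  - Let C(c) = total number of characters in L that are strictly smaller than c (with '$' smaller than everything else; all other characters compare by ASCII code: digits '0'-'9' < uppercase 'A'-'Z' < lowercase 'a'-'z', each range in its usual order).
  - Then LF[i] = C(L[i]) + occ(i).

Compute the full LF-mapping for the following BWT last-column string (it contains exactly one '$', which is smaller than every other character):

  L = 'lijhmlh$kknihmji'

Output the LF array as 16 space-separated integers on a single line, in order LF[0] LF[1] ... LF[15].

Char counts: '$':1, 'h':3, 'i':3, 'j':2, 'k':2, 'l':2, 'm':2, 'n':1
C (first-col start): C('$')=0, C('h')=1, C('i')=4, C('j')=7, C('k')=9, C('l')=11, C('m')=13, C('n')=15
L[0]='l': occ=0, LF[0]=C('l')+0=11+0=11
L[1]='i': occ=0, LF[1]=C('i')+0=4+0=4
L[2]='j': occ=0, LF[2]=C('j')+0=7+0=7
L[3]='h': occ=0, LF[3]=C('h')+0=1+0=1
L[4]='m': occ=0, LF[4]=C('m')+0=13+0=13
L[5]='l': occ=1, LF[5]=C('l')+1=11+1=12
L[6]='h': occ=1, LF[6]=C('h')+1=1+1=2
L[7]='$': occ=0, LF[7]=C('$')+0=0+0=0
L[8]='k': occ=0, LF[8]=C('k')+0=9+0=9
L[9]='k': occ=1, LF[9]=C('k')+1=9+1=10
L[10]='n': occ=0, LF[10]=C('n')+0=15+0=15
L[11]='i': occ=1, LF[11]=C('i')+1=4+1=5
L[12]='h': occ=2, LF[12]=C('h')+2=1+2=3
L[13]='m': occ=1, LF[13]=C('m')+1=13+1=14
L[14]='j': occ=1, LF[14]=C('j')+1=7+1=8
L[15]='i': occ=2, LF[15]=C('i')+2=4+2=6

Answer: 11 4 7 1 13 12 2 0 9 10 15 5 3 14 8 6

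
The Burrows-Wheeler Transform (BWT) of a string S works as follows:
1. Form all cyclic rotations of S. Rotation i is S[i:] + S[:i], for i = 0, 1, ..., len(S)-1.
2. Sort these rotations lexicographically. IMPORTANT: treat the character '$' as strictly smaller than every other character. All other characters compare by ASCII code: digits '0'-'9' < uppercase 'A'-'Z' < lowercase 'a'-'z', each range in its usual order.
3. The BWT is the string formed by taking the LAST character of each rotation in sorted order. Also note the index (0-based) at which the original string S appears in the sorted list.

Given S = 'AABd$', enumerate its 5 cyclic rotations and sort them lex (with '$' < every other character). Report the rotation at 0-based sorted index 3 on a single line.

Answer: Bd$AA

Derivation:
All 5 rotations (rotation i = S[i:]+S[:i]):
  rot[0] = AABd$
  rot[1] = ABd$A
  rot[2] = Bd$AA
  rot[3] = d$AAB
  rot[4] = $AABd
Sorted (with $ < everything):
  sorted[0] = $AABd
  sorted[1] = AABd$
  sorted[2] = ABd$A
  sorted[3] = Bd$AA
  sorted[4] = d$AAB
sorted[3] = Bd$AA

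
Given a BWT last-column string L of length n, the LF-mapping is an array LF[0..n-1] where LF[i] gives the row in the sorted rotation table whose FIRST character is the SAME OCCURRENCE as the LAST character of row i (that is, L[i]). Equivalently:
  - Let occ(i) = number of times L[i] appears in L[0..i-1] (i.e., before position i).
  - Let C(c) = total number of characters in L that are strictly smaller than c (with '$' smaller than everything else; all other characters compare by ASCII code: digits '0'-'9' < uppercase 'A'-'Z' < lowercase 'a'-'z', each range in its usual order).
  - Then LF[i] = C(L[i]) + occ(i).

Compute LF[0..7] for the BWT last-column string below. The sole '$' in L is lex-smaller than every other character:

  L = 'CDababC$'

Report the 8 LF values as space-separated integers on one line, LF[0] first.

Answer: 1 3 4 6 5 7 2 0

Derivation:
Char counts: '$':1, 'C':2, 'D':1, 'a':2, 'b':2
C (first-col start): C('$')=0, C('C')=1, C('D')=3, C('a')=4, C('b')=6
L[0]='C': occ=0, LF[0]=C('C')+0=1+0=1
L[1]='D': occ=0, LF[1]=C('D')+0=3+0=3
L[2]='a': occ=0, LF[2]=C('a')+0=4+0=4
L[3]='b': occ=0, LF[3]=C('b')+0=6+0=6
L[4]='a': occ=1, LF[4]=C('a')+1=4+1=5
L[5]='b': occ=1, LF[5]=C('b')+1=6+1=7
L[6]='C': occ=1, LF[6]=C('C')+1=1+1=2
L[7]='$': occ=0, LF[7]=C('$')+0=0+0=0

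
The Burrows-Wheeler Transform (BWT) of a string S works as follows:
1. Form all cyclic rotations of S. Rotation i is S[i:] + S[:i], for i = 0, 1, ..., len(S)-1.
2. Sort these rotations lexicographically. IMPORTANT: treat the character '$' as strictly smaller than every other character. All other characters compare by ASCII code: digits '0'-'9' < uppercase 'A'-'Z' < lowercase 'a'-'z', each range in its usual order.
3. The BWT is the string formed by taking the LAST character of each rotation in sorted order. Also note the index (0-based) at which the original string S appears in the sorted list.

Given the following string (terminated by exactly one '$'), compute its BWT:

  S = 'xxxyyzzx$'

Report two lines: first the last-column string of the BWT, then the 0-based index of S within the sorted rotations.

Answer: xz$xxxyzy
2

Derivation:
All 9 rotations (rotation i = S[i:]+S[:i]):
  rot[0] = xxxyyzzx$
  rot[1] = xxyyzzx$x
  rot[2] = xyyzzx$xx
  rot[3] = yyzzx$xxx
  rot[4] = yzzx$xxxy
  rot[5] = zzx$xxxyy
  rot[6] = zx$xxxyyz
  rot[7] = x$xxxyyzz
  rot[8] = $xxxyyzzx
Sorted (with $ < everything):
  sorted[0] = $xxxyyzzx  (last char: 'x')
  sorted[1] = x$xxxyyzz  (last char: 'z')
  sorted[2] = xxxyyzzx$  (last char: '$')
  sorted[3] = xxyyzzx$x  (last char: 'x')
  sorted[4] = xyyzzx$xx  (last char: 'x')
  sorted[5] = yyzzx$xxx  (last char: 'x')
  sorted[6] = yzzx$xxxy  (last char: 'y')
  sorted[7] = zx$xxxyyz  (last char: 'z')
  sorted[8] = zzx$xxxyy  (last char: 'y')
Last column: xz$xxxyzy
Original string S is at sorted index 2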